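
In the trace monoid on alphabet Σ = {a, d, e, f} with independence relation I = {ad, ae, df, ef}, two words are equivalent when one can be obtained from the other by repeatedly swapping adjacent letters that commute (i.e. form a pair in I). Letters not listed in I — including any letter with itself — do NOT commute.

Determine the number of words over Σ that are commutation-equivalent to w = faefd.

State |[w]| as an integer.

#0=f has no predecessor
#1=a depends on [0:f]
#2=e has no predecessor
#3=f depends on [1:a]
#4=d depends on [2:e]
sources: [0:f, 2:e]
N(rest) = Σ N(rest − s) over sources s of rest; N(one piece) = 1:
  size 1 → [3]=1  [4]=1
  size 2 → [1,3]=1  [2,4]=1  [3,4]=2
  size 3 → [0,1,3]=1  [1,3,4]=3  [2,3,4]=3
  first=0(f) contributes 6
  first=2(e) contributes 4
|[w]| = 10

10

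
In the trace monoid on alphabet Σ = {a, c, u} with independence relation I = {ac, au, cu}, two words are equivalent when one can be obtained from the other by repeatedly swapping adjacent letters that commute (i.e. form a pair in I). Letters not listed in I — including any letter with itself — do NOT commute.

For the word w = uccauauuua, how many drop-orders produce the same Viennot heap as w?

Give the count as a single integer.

2520

piece 0:u — minimal
piece 1:c — minimal
piece 2:c rests on {1:c}
piece 3:a — minimal
piece 4:u rests on {0:u}
piece 5:a rests on {3:a}
piece 6:u rests on {4:u}
piece 7:u rests on {6:u}
piece 8:u rests on {7:u}
piece 9:a rests on {5:a}
minimal pieces: {0:u, 1:c, 3:a}
ways to finish when only these pieces remain (= sum over removing one remaining piece with nothing left below it):
  1 left: {2}→1  {8}→1  {9}→1
  2 left: {1,2}→1  {2,8}→2  {2,9}→2  {5,9}→1  {7,8}→1  {8,9}→2
  3 left: {1,2,8}→3  {1,2,9}→3  {2,5,9}→3  {2,7,8}→3  {2,8,9}→6  {3,5,9}→1  {5,8,9}→3  {6,7,8}→1  {7,8,9}→3
  4 left: {1,2,5,9}→6  {1,2,7,8}→6  {1,2,8,9}→12  {2,3,5,9}→4  {2,5,8,9}→12  {2,6,7,8}→4  {2,7,8,9}→12  {3,5,8,9}→4  {4,6,7,8}→1  {5,7,8,9}→6  {6,7,8,9}→4
  5 left: {0,4,6,7,8}→1  {1,2,3,5,9}→10  {1,2,5,8,9}→30  {1,2,6,7,8}→10  {1,2,7,8,9}→30  {2,3,5,8,9}→20  {2,4,6,7,8}→5  {2,5,7,8,9}→30  {2,6,7,8,9}→20  {3,5,7,8,9}→10  {4,6,7,8,9}→5  {5,6,7,8,9}→10
  6 left: {0,2,4,6,7,8}→6  {0,4,6,7,8,9}→6  {1,2,3,5,8,9}→60  {1,2,4,6,7,8}→15  {1,2,5,7,8,9}→90  {1,2,6,7,8,9}→60  {2,3,5,7,8,9}→60  {2,4,6,7,8,9}→30  {2,5,6,7,8,9}→60  {3,5,6,7,8,9}→20  {4,5,6,7,8,9}→15
  7 left: {0,1,2,4,6,7,8}→21  {0,2,4,6,7,8,9}→42  {0,4,5,6,7,8,9}→21  {1,2,3,5,7,8,9}→210  {1,2,4,6,7,8,9}→105  {1,2,5,6,7,8,9}→210  {2,3,5,6,7,8,9}→140  {2,4,5,6,7,8,9}→105  {3,4,5,6,7,8,9}→35
  8 left: {0,1,2,4,6,7,8,9}→168  {0,2,4,5,6,7,8,9}→168  {0,3,4,5,6,7,8,9}→56  {1,2,3,5,6,7,8,9}→560  {1,2,4,5,6,7,8,9}→420  {2,3,4,5,6,7,8,9}→280
  placing 0:u first → 1260 extensions
  placing 1:c first → 504 extensions
  placing 3:a first → 756 extensions
total linear extensions = 2520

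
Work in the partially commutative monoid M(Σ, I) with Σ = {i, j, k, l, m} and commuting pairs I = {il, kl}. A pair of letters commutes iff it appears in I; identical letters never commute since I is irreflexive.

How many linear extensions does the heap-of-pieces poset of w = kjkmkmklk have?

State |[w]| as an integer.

3

piece 0:k — minimal
piece 1:j rests on {0:k}
piece 2:k rests on {1:j}
piece 3:m rests on {2:k}
piece 4:k rests on {3:m}
piece 5:m rests on {4:k}
piece 6:k rests on {5:m}
piece 7:l rests on {5:m}
piece 8:k rests on {6:k}
minimal pieces: {0:k}
ways to finish when only these pieces remain (= sum over removing one remaining piece with nothing left below it):
  1 left: {7}→1  {8}→1
  2 left: {6,8}→1  {7,8}→2
  3 left: {6,7,8}→3
  4 left: {5,6,7,8}→3
  5 left: {4,5,6,7,8}→3
  6 left: {3,4,5,6,7,8}→3
  7 left: {2,3,4,5,6,7,8}→3
  placing 0:k first → 3 extensions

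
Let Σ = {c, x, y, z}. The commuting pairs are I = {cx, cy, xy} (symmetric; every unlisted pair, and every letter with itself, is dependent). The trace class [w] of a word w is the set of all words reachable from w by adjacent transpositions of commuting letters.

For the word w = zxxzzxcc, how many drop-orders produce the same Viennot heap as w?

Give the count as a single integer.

3

piece 0:z — minimal
piece 1:x rests on {0:z}
piece 2:x rests on {1:x}
piece 3:z rests on {2:x}
piece 4:z rests on {3:z}
piece 5:x rests on {4:z}
piece 6:c rests on {4:z}
piece 7:c rests on {6:c}
minimal pieces: {0:z}
ways to finish when only these pieces remain (= sum over removing one remaining piece with nothing left below it):
  1 left: {5}→1  {7}→1
  2 left: {5,7}→2  {6,7}→1
  3 left: {5,6,7}→3
  4 left: {4,5,6,7}→3
  5 left: {3,4,5,6,7}→3
  6 left: {2,3,4,5,6,7}→3
  placing 0:z first → 3 extensions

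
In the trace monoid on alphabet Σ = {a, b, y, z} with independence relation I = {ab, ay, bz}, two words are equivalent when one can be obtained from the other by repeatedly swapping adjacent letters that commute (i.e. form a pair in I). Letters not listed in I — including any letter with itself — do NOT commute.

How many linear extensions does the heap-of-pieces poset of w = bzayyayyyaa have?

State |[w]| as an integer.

0(b) covers ∅
1(z) covers ∅
2(a) covers 1:z
3(y) covers 0:b, 1:z
4(y) covers 3:y
5(a) covers 2:a
6(y) covers 4:y
7(y) covers 6:y
8(y) covers 7:y
9(a) covers 5:a
10(a) covers 9:a
floor of heap: 0:b, 1:z
completions by unplaced set U, small U first (add the entries for U minus each lowest piece of U):
  |U|=1: {8}:1  {10}:1
  |U|=2: {7,8}:1  {8,10}:2  {9,10}:1
  |U|=3: {5,9,10}:1  {6,7,8}:1  {7,8,10}:3  {8,9,10}:3
  |U|=4: {2,5,9,10}:1  {4,6,7,8}:1  {5,8,9,10}:4  {6,7,8,10}:4  {7,8,9,10}:6
  |U|=5: {2,5,8,9,10}:5  {3,4,6,7,8}:1  {4,6,7,8,10}:5  {5,7,8,9,10}:10  {6,7,8,9,10}:10
  |U|=6: {0,3,4,6,7,8}:1  {2,5,7,8,9,10}:15  {3,4,6,7,8,10}:6  {4,6,7,8,9,10}:15  {5,6,7,8,9,10}:20
  |U|=7: {0,3,4,6,7,8,10}:7  {2,5,6,7,8,9,10}:35  {3,4,6,7,8,9,10}:21  {4,5,6,7,8,9,10}:35
  |U|=8: {0,3,4,6,7,8,9,10}:28  {2,4,5,6,7,8,9,10}:70  {3,4,5,6,7,8,9,10}:56
  |U|=9: {0,3,4,5,6,7,8,9,10}:84  {2,3,4,5,6,7,8,9,10}:126
  start at 0(b): 126
  start at 1(z): 210
sum over floor = 336

336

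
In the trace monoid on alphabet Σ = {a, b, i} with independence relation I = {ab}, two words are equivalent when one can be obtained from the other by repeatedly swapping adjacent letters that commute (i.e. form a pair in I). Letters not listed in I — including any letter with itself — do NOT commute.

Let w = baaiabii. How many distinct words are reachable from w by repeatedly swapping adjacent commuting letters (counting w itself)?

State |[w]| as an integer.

drop 0:b onto floor
drop 1:a onto floor
drop 2:a onto {1:a}
drop 3:i onto {0:b, 2:a}
drop 4:a onto {3:i}
drop 5:b onto {3:i}
drop 6:i onto {4:a, 5:b}
drop 7:i onto {6:i}
ground layer = {0:b, 1:a}
drop-orders for the pieces not yet dropped (sum over which currently-grounded one goes next):
  1 to go: {7} 1
  2 to go: {6,7} 1
  3 to go: {4,6,7} 1  {5,6,7} 1
  4 to go: {4,5,6,7} 2
  5 to go: {3,4,5,6,7} 2
  6 to go: {0,3,4,5,6,7} 2  {2,3,4,5,6,7} 2
  if 0:b drops first: 2 orders
  if 1:a drops first: 4 orders
heap linearizations: 6

6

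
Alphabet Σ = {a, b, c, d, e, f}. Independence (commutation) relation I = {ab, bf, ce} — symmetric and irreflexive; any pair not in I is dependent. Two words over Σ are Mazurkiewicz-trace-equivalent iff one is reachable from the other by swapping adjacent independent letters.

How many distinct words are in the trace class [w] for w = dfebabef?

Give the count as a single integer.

3

#0=d has no predecessor
#1=f depends on [0:d]
#2=e depends on [1:f]
#3=b depends on [2:e]
#4=a depends on [2:e]
#5=b depends on [3:b]
#6=e depends on [4:a, 5:b]
#7=f depends on [6:e]
sources: [0:d]
N(rest) = Σ N(rest − s) over sources s of rest; N(one piece) = 1:
  size 1 → [7]=1
  size 2 → [6,7]=1
  size 3 → [4,6,7]=1  [5,6,7]=1
  size 4 → [3,5,6,7]=1  [4,5,6,7]=2
  size 5 → [3,4,5,6,7]=3
  size 6 → [2,3,4,5,6,7]=3
  first=0(d) contributes 3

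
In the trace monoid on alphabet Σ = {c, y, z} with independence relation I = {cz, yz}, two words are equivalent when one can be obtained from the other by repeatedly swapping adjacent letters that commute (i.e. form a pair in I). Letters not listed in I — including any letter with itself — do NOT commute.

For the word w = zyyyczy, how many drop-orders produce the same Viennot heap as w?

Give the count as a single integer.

piece 0:z — minimal
piece 1:y — minimal
piece 2:y rests on {1:y}
piece 3:y rests on {2:y}
piece 4:c rests on {3:y}
piece 5:z rests on {0:z}
piece 6:y rests on {4:c}
minimal pieces: {0:z, 1:y}
ways to finish when only these pieces remain (= sum over removing one remaining piece with nothing left below it):
  1 left: {5}→1  {6}→1
  2 left: {0,5}→1  {4,6}→1  {5,6}→2
  3 left: {0,5,6}→3  {3,4,6}→1  {4,5,6}→3
  4 left: {0,4,5,6}→6  {2,3,4,6}→1  {3,4,5,6}→4
  5 left: {0,3,4,5,6}→10  {1,2,3,4,6}→1  {2,3,4,5,6}→5
  placing 0:z first → 6 extensions
  placing 1:y first → 15 extensions
total linear extensions = 21

21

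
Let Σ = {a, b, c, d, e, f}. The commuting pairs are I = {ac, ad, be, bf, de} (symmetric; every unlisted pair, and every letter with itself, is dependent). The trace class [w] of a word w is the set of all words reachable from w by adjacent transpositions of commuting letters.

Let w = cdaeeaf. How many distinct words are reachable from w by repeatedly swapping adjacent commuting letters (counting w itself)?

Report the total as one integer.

drop 0:c onto floor
drop 1:d onto {0:c}
drop 2:a onto floor
drop 3:e onto {0:c, 2:a}
drop 4:e onto {3:e}
drop 5:a onto {4:e}
drop 6:f onto {1:d, 5:a}
ground layer = {0:c, 2:a}
drop-orders for the pieces not yet dropped (sum over which currently-grounded one goes next):
  1 to go: {6} 1
  2 to go: {1,6} 1  {5,6} 1
  3 to go: {1,5,6} 2  {4,5,6} 1
  4 to go: {1,4,5,6} 3  {3,4,5,6} 1
  5 to go: {1,3,4,5,6} 4  {2,3,4,5,6} 1
  if 0:c drops first: 5 orders
  if 2:a drops first: 4 orders
heap linearizations: 9

9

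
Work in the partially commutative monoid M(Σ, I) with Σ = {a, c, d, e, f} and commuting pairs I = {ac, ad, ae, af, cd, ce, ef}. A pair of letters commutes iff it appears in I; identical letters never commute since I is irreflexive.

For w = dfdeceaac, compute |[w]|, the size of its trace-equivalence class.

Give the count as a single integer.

360

drop 0:d onto floor
drop 1:f onto {0:d}
drop 2:d onto {1:f}
drop 3:e onto {2:d}
drop 4:c onto {1:f}
drop 5:e onto {3:e}
drop 6:a onto floor
drop 7:a onto {6:a}
drop 8:c onto {4:c}
ground layer = {0:d, 6:a}
drop-orders for the pieces not yet dropped (sum over which currently-grounded one goes next):
  1 to go: {5} 1  {7} 1  {8} 1
  2 to go: {3,5} 1  {4,8} 1  {5,7} 2  {5,8} 2  {6,7} 1  {7,8} 2
  3 to go: {2,3,5} 1  {3,5,7} 3  {3,5,8} 3  {4,5,8} 3  {4,7,8} 3  {5,6,7} 3  {5,7,8} 6  {6,7,8} 3
  4 to go: {2,3,5,7} 4  {2,3,5,8} 4  {3,4,5,8} 6  {3,5,6,7} 6  {3,5,7,8} 12  {4,5,7,8} 12  {4,6,7,8} 6  {5,6,7,8} 12
  5 to go: {2,3,4,5,8} 10  {2,3,5,6,7} 10  {2,3,5,7,8} 20  {3,4,5,7,8} 30  {3,5,6,7,8} 30  {4,5,6,7,8} 30
  6 to go: {1,2,3,4,5,8} 10  {2,3,4,5,7,8} 60  {2,3,5,6,7,8} 60  {3,4,5,6,7,8} 90
  7 to go: {0,1,2,3,4,5,8} 10  {1,2,3,4,5,7,8} 70  {2,3,4,5,6,7,8} 210
  if 0:d drops first: 280 orders
  if 6:a drops first: 80 orders
heap linearizations: 360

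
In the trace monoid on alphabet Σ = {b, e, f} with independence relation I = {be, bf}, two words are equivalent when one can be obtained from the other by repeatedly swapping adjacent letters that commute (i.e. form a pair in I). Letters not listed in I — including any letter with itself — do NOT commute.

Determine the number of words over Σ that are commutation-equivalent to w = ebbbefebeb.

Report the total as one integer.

252

drop 0:e onto floor
drop 1:b onto floor
drop 2:b onto {1:b}
drop 3:b onto {2:b}
drop 4:e onto {0:e}
drop 5:f onto {4:e}
drop 6:e onto {5:f}
drop 7:b onto {3:b}
drop 8:e onto {6:e}
drop 9:b onto {7:b}
ground layer = {0:e, 1:b}
drop-orders for the pieces not yet dropped (sum over which currently-grounded one goes next):
  1 to go: {8} 1  {9} 1
  2 to go: {6,8} 1  {7,9} 1  {8,9} 2
  3 to go: {3,7,9} 1  {5,6,8} 1  {6,8,9} 3  {7,8,9} 3
  4 to go: {2,3,7,9} 1  {3,7,8,9} 4  {4,5,6,8} 1  {5,6,8,9} 4  {6,7,8,9} 6
  5 to go: {0,4,5,6,8} 1  {1,2,3,7,9} 1  {2,3,7,8,9} 5  {3,6,7,8,9} 10  {4,5,6,8,9} 5  {5,6,7,8,9} 10
  6 to go: {0,4,5,6,8,9} 6  {1,2,3,7,8,9} 6  {2,3,6,7,8,9} 15  {3,5,6,7,8,9} 20  {4,5,6,7,8,9} 15
  7 to go: {0,4,5,6,7,8,9} 21  {1,2,3,6,7,8,9} 21  {2,3,5,6,7,8,9} 35  {3,4,5,6,7,8,9} 35
  8 to go: {0,3,4,5,6,7,8,9} 56  {1,2,3,5,6,7,8,9} 56  {2,3,4,5,6,7,8,9} 70
  if 0:e drops first: 126 orders
  if 1:b drops first: 126 orders
heap linearizations: 252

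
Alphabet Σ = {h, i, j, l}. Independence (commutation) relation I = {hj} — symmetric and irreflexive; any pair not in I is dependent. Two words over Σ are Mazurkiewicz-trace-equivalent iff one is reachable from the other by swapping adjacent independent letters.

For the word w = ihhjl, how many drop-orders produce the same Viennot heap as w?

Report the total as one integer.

piece 0:i — minimal
piece 1:h rests on {0:i}
piece 2:h rests on {1:h}
piece 3:j rests on {0:i}
piece 4:l rests on {2:h, 3:j}
minimal pieces: {0:i}
ways to finish when only these pieces remain (= sum over removing one remaining piece with nothing left below it):
  1 left: {4}→1
  2 left: {2,4}→1  {3,4}→1
  3 left: {1,2,4}→1  {2,3,4}→2
  placing 0:i first → 3 extensions

3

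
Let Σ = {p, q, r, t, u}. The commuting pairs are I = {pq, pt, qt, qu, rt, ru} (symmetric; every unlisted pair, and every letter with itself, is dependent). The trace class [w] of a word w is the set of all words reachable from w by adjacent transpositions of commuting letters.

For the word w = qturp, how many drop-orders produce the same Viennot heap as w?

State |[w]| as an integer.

6

#0=q has no predecessor
#1=t has no predecessor
#2=u depends on [1:t]
#3=r depends on [0:q]
#4=p depends on [2:u, 3:r]
sources: [0:q, 1:t]
N(rest) = Σ N(rest − s) over sources s of rest; N(one piece) = 1:
  size 1 → [4]=1
  size 2 → [2,4]=1  [3,4]=1
  size 3 → [0,3,4]=1  [1,2,4]=1  [2,3,4]=2
  first=0(q) contributes 3
  first=1(t) contributes 3
|[w]| = 6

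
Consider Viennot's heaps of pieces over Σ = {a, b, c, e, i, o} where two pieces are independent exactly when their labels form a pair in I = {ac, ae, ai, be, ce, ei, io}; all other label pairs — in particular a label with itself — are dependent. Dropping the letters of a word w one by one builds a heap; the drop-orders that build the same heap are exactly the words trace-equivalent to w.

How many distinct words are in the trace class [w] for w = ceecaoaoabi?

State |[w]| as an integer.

piece 0:c — minimal
piece 1:e — minimal
piece 2:e rests on {1:e}
piece 3:c rests on {0:c}
piece 4:a — minimal
piece 5:o rests on {2:e, 3:c, 4:a}
piece 6:a rests on {5:o}
piece 7:o rests on {6:a}
piece 8:a rests on {7:o}
piece 9:b rests on {8:a}
piece 10:i rests on {9:b}
minimal pieces: {0:c, 1:e, 4:a}
ways to finish when only these pieces remain (= sum over removing one remaining piece with nothing left below it):
  1 left: {10}→1
  2 left: {9,10}→1
  3 left: {8,9,10}→1
  4 left: {7,8,9,10}→1
  5 left: {6,7,8,9,10}→1
  6 left: {5,6,7,8,9,10}→1
  7 left: {2,5,6,7,8,9,10}→1  {3,5,6,7,8,9,10}→1  {4,5,6,7,8,9,10}→1
  8 left: {0,3,5,6,7,8,9,10}→1  {1,2,5,6,7,8,9,10}→1  {2,3,5,6,7,8,9,10}→2  {2,4,5,6,7,8,9,10}→2  {3,4,5,6,7,8,9,10}→2
  9 left: {0,2,3,5,6,7,8,9,10}→3  {0,3,4,5,6,7,8,9,10}→3  {1,2,3,5,6,7,8,9,10}→3  {1,2,4,5,6,7,8,9,10}→3  {2,3,4,5,6,7,8,9,10}→6
  placing 0:c first → 12 extensions
  placing 1:e first → 12 extensions
  placing 4:a first → 6 extensions
total linear extensions = 30

30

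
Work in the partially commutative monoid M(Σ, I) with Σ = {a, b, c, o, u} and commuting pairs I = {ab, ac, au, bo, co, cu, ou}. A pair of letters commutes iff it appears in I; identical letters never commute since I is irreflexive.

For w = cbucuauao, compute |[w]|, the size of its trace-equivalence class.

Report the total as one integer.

336

piece 0:c — minimal
piece 1:b rests on {0:c}
piece 2:u rests on {1:b}
piece 3:c rests on {1:b}
piece 4:u rests on {2:u}
piece 5:a — minimal
piece 6:u rests on {4:u}
piece 7:a rests on {5:a}
piece 8:o rests on {7:a}
minimal pieces: {0:c, 5:a}
ways to finish when only these pieces remain (= sum over removing one remaining piece with nothing left below it):
  1 left: {3}→1  {6}→1  {8}→1
  2 left: {3,6}→2  {3,8}→2  {4,6}→1  {6,8}→2  {7,8}→1
  3 left: {2,4,6}→1  {3,4,6}→3  {3,6,8}→6  {3,7,8}→3  {4,6,8}→3  {5,7,8}→1  {6,7,8}→3
  4 left: {2,3,4,6}→4  {2,4,6,8}→4  {3,4,6,8}→12  {3,5,7,8}→4  {3,6,7,8}→12  {4,6,7,8}→6  {5,6,7,8}→4
  5 left: {1,2,3,4,6}→4  {2,3,4,6,8}→20  {2,4,6,7,8}→10  {3,4,6,7,8}→30  {3,5,6,7,8}→20  {4,5,6,7,8}→10
  6 left: {0,1,2,3,4,6}→4  {1,2,3,4,6,8}→24  {2,3,4,6,7,8}→60  {2,4,5,6,7,8}→20  {3,4,5,6,7,8}→60
  7 left: {0,1,2,3,4,6,8}→28  {1,2,3,4,6,7,8}→84  {2,3,4,5,6,7,8}→140
  placing 0:c first → 224 extensions
  placing 5:a first → 112 extensions
total linear extensions = 336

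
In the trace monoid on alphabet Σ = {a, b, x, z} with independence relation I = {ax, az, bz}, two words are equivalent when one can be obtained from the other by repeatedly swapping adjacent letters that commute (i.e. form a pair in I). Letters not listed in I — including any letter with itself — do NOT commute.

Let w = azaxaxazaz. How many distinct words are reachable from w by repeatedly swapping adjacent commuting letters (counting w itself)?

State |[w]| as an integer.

252

#0=a has no predecessor
#1=z has no predecessor
#2=a depends on [0:a]
#3=x depends on [1:z]
#4=a depends on [2:a]
#5=x depends on [3:x]
#6=a depends on [4:a]
#7=z depends on [5:x]
#8=a depends on [6:a]
#9=z depends on [7:z]
sources: [0:a, 1:z]
N(rest) = Σ N(rest − s) over sources s of rest; N(one piece) = 1:
  size 1 → [8]=1  [9]=1
  size 2 → [6,8]=1  [7,9]=1  [8,9]=2
  size 3 → [4,6,8]=1  [5,7,9]=1  [6,8,9]=3  [7,8,9]=3
  size 4 → [2,4,6,8]=1  [3,5,7,9]=1  [4,6,8,9]=4  [5,7,8,9]=4  [6,7,8,9]=6
  size 5 → [0,2,4,6,8]=1  [1,3,5,7,9]=1  [2,4,6,8,9]=5  [3,5,7,8,9]=5  [4,6,7,8,9]=10  [5,6,7,8,9]=10
  size 6 → [0,2,4,6,8,9]=6  [1,3,5,7,8,9]=6  [2,4,6,7,8,9]=15  [3,5,6,7,8,9]=15  [4,5,6,7,8,9]=20
  size 7 → [0,2,4,6,7,8,9]=21  [1,3,5,6,7,8,9]=21  [2,4,5,6,7,8,9]=35  [3,4,5,6,7,8,9]=35
  size 8 → [0,2,4,5,6,7,8,9]=56  [1,3,4,5,6,7,8,9]=56  [2,3,4,5,6,7,8,9]=70
  first=0(a) contributes 126
  first=1(z) contributes 126
|[w]| = 252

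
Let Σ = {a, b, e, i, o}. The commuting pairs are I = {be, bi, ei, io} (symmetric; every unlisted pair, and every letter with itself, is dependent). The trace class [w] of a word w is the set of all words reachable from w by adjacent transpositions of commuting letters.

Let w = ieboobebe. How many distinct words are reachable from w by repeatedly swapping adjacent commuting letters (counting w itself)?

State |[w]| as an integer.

#0=i has no predecessor
#1=e has no predecessor
#2=b has no predecessor
#3=o depends on [1:e, 2:b]
#4=o depends on [3:o]
#5=b depends on [4:o]
#6=e depends on [4:o]
#7=b depends on [5:b]
#8=e depends on [6:e]
sources: [0:i, 1:e, 2:b]
N(rest) = Σ N(rest − s) over sources s of rest; N(one piece) = 1:
  size 1 → [0]=1  [7]=1  [8]=1
  size 2 → [0,7]=2  [0,8]=2  [5,7]=1  [6,8]=1  [7,8]=2
  size 3 → [0,5,7]=3  [0,6,8]=3  [0,7,8]=6  [5,7,8]=3  [6,7,8]=3
  size 4 → [0,5,7,8]=12  [0,6,7,8]=12  [5,6,7,8]=6
  size 5 → [0,5,6,7,8]=30  [4,5,6,7,8]=6
  size 6 → [0,4,5,6,7,8]=36  [3,4,5,6,7,8]=6
  size 7 → [0,3,4,5,6,7,8]=42  [1,3,4,5,6,7,8]=6  [2,3,4,5,6,7,8]=6
  first=0(i) contributes 12
  first=1(e) contributes 48
  first=2(b) contributes 48
|[w]| = 108

108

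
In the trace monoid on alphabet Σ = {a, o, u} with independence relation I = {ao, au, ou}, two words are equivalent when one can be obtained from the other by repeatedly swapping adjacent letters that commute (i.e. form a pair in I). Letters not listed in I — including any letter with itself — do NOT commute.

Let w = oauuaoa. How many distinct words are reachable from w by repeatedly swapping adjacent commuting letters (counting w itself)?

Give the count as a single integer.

0(o) covers ∅
1(a) covers ∅
2(u) covers ∅
3(u) covers 2:u
4(a) covers 1:a
5(o) covers 0:o
6(a) covers 4:a
floor of heap: 0:o, 1:a, 2:u
completions by unplaced set U, small U first (add the entries for U minus each lowest piece of U):
  |U|=1: {3}:1  {5}:1  {6}:1
  |U|=2: {0,5}:1  {2,3}:1  {3,5}:2  {3,6}:2  {4,6}:1  {5,6}:2
  |U|=3: {0,3,5}:3  {0,5,6}:3  {1,4,6}:1  {2,3,5}:3  {2,3,6}:3  {3,4,6}:3  {3,5,6}:6  {4,5,6}:3
  |U|=4: {0,2,3,5}:6  {0,3,5,6}:12  {0,4,5,6}:6  {1,3,4,6}:4  {1,4,5,6}:4  {2,3,4,6}:6  {2,3,5,6}:12  {3,4,5,6}:12
  |U|=5: {0,1,4,5,6}:10  {0,2,3,5,6}:30  {0,3,4,5,6}:30  {1,2,3,4,6}:10  {1,3,4,5,6}:20  {2,3,4,5,6}:30
  start at 0(o): 60
  start at 1(a): 90
  start at 2(u): 60
sum over floor = 210

210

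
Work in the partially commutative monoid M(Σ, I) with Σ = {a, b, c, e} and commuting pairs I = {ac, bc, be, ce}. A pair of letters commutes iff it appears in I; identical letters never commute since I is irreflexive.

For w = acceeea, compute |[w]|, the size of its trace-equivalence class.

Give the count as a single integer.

21

0(a) covers ∅
1(c) covers ∅
2(c) covers 1:c
3(e) covers 0:a
4(e) covers 3:e
5(e) covers 4:e
6(a) covers 5:e
floor of heap: 0:a, 1:c
completions by unplaced set U, small U first (add the entries for U minus each lowest piece of U):
  |U|=1: {2}:1  {6}:1
  |U|=2: {1,2}:1  {2,6}:2  {5,6}:1
  |U|=3: {1,2,6}:3  {2,5,6}:3  {4,5,6}:1
  |U|=4: {1,2,5,6}:6  {2,4,5,6}:4  {3,4,5,6}:1
  |U|=5: {0,3,4,5,6}:1  {1,2,4,5,6}:10  {2,3,4,5,6}:5
  start at 0(a): 15
  start at 1(c): 6
sum over floor = 21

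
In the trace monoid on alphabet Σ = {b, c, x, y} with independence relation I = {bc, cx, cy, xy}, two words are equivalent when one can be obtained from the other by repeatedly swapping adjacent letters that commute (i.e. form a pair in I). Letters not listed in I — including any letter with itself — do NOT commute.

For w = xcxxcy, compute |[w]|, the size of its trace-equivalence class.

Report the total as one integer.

drop 0:x onto floor
drop 1:c onto floor
drop 2:x onto {0:x}
drop 3:x onto {2:x}
drop 4:c onto {1:c}
drop 5:y onto floor
ground layer = {0:x, 1:c, 5:y}
drop-orders for the pieces not yet dropped (sum over which currently-grounded one goes next):
  1 to go: {3} 1  {4} 1  {5} 1
  2 to go: {1,4} 1  {2,3} 1  {3,4} 2  {3,5} 2  {4,5} 2
  3 to go: {0,2,3} 1  {1,3,4} 3  {1,4,5} 3  {2,3,4} 3  {2,3,5} 3  {3,4,5} 6
  4 to go: {0,2,3,4} 4  {0,2,3,5} 4  {1,2,3,4} 6  {1,3,4,5} 12  {2,3,4,5} 12
  if 0:x drops first: 30 orders
  if 1:c drops first: 20 orders
  if 5:y drops first: 10 orders
heap linearizations: 60

60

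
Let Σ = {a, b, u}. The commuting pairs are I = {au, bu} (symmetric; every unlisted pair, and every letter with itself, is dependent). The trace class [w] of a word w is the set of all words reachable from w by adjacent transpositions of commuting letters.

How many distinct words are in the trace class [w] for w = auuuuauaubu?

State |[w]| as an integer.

330

piece 0:a — minimal
piece 1:u — minimal
piece 2:u rests on {1:u}
piece 3:u rests on {2:u}
piece 4:u rests on {3:u}
piece 5:a rests on {0:a}
piece 6:u rests on {4:u}
piece 7:a rests on {5:a}
piece 8:u rests on {6:u}
piece 9:b rests on {7:a}
piece 10:u rests on {8:u}
minimal pieces: {0:a, 1:u}
ways to finish when only these pieces remain (= sum over removing one remaining piece with nothing left below it):
  1 left: {9}→1  {10}→1
  2 left: {7,9}→1  {8,10}→1  {9,10}→2
  3 left: {5,7,9}→1  {6,8,10}→1  {7,9,10}→3  {8,9,10}→3
  4 left: {0,5,7,9}→1  {4,6,8,10}→1  {5,7,9,10}→4  {6,8,9,10}→4  {7,8,9,10}→6
  5 left: {0,5,7,9,10}→5  {3,4,6,8,10}→1  {4,6,8,9,10}→5  {5,7,8,9,10}→10  {6,7,8,9,10}→10
  6 left: {0,5,7,8,9,10}→15  {2,3,4,6,8,10}→1  {3,4,6,8,9,10}→6  {4,6,7,8,9,10}→15  {5,6,7,8,9,10}→20
  7 left: {0,5,6,7,8,9,10}→35  {1,2,3,4,6,8,10}→1  {2,3,4,6,8,9,10}→7  {3,4,6,7,8,9,10}→21  {4,5,6,7,8,9,10}→35
  8 left: {0,4,5,6,7,8,9,10}→70  {1,2,3,4,6,8,9,10}→8  {2,3,4,6,7,8,9,10}→28  {3,4,5,6,7,8,9,10}→56
  9 left: {0,3,4,5,6,7,8,9,10}→126  {1,2,3,4,6,7,8,9,10}→36  {2,3,4,5,6,7,8,9,10}→84
  placing 0:a first → 120 extensions
  placing 1:u first → 210 extensions
total linear extensions = 330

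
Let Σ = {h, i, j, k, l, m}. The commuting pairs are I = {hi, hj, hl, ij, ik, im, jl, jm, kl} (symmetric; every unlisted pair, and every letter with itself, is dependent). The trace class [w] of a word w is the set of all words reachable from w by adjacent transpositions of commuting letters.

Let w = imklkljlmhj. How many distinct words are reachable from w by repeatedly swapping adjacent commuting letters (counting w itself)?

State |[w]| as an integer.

0(i) covers ∅
1(m) covers ∅
2(k) covers 1:m
3(l) covers 0:i, 1:m
4(k) covers 2:k
5(l) covers 3:l
6(j) covers 4:k
7(l) covers 5:l
8(m) covers 4:k, 7:l
9(h) covers 8:m
10(j) covers 6:j
floor of heap: 0:i, 1:m
completions by unplaced set U, small U first (add the entries for U minus each lowest piece of U):
  |U|=1: {9}:1  {10}:1
  |U|=2: {6,10}:1  {8,9}:1  {9,10}:2
  |U|=3: {6,9,10}:3  {7,8,9}:1  {8,9,10}:3
  |U|=4: {5,7,8,9}:1  {6,8,9,10}:6  {7,8,9,10}:4
  |U|=5: {3,5,7,8,9}:1  {4,6,8,9,10}:6  {5,7,8,9,10}:5  {6,7,8,9,10}:10
  |U|=6: {0,3,5,7,8,9}:1  {2,4,6,8,9,10}:6  {3,5,7,8,9,10}:6  {4,6,7,8,9,10}:16  {5,6,7,8,9,10}:15
  |U|=7: {0,3,5,7,8,9,10}:7  {2,4,6,7,8,9,10}:22  {3,5,6,7,8,9,10}:21  {4,5,6,7,8,9,10}:31
  |U|=8: {0,3,5,6,7,8,9,10}:28  {2,4,5,6,7,8,9,10}:53  {3,4,5,6,7,8,9,10}:52
  |U|=9: {0,3,4,5,6,7,8,9,10}:80  {2,3,4,5,6,7,8,9,10}:105
  start at 0(i): 105
  start at 1(m): 185
sum over floor = 290

290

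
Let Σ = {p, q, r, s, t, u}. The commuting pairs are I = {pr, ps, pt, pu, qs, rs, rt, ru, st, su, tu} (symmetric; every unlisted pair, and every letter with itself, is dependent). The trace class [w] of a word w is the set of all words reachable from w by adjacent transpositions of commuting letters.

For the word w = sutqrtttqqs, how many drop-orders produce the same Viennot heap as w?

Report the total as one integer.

440

#0=s has no predecessor
#1=u has no predecessor
#2=t has no predecessor
#3=q depends on [1:u, 2:t]
#4=r depends on [3:q]
#5=t depends on [3:q]
#6=t depends on [5:t]
#7=t depends on [6:t]
#8=q depends on [4:r, 7:t]
#9=q depends on [8:q]
#10=s depends on [0:s]
sources: [0:s, 1:u, 2:t]
N(rest) = Σ N(rest − s) over sources s of rest; N(one piece) = 1:
  size 1 → [9]=1  [10]=1
  size 2 → [0,10]=1  [8,9]=1  [9,10]=2
  size 3 → [0,9,10]=3  [4,8,9]=1  [7,8,9]=1  [8,9,10]=3
  size 4 → [0,8,9,10]=6  [4,7,8,9]=2  [4,8,9,10]=4  [6,7,8,9]=1  [7,8,9,10]=4
  size 5 → [0,4,8,9,10]=10  [0,7,8,9,10]=10  [4,6,7,8,9]=3  [4,7,8,9,10]=10  [5,6,7,8,9]=1  [6,7,8,9,10]=5
  size 6 → [0,4,7,8,9,10]=30  [0,6,7,8,9,10]=15  [4,5,6,7,8,9]=4  [4,6,7,8,9,10]=18  [5,6,7,8,9,10]=6
  size 7 → [0,4,6,7,8,9,10]=63  [0,5,6,7,8,9,10]=21  [3,4,5,6,7,8,9]=4  [4,5,6,7,8,9,10]=28
  size 8 → [0,4,5,6,7,8,9,10]=112  [1,3,4,5,6,7,8,9]=4  [2,3,4,5,6,7,8,9]=4  [3,4,5,6,7,8,9,10]=32
  size 9 → [0,3,4,5,6,7,8,9,10]=144  [1,2,3,4,5,6,7,8,9]=8  [1,3,4,5,6,7,8,9,10]=36  [2,3,4,5,6,7,8,9,10]=36
  first=0(s) contributes 80
  first=1(u) contributes 180
  first=2(t) contributes 180
|[w]| = 440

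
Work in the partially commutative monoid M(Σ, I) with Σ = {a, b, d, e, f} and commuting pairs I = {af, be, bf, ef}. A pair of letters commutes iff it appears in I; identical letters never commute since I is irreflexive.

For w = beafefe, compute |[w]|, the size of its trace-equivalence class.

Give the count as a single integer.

42

piece 0:b — minimal
piece 1:e — minimal
piece 2:a rests on {0:b, 1:e}
piece 3:f — minimal
piece 4:e rests on {2:a}
piece 5:f rests on {3:f}
piece 6:e rests on {4:e}
minimal pieces: {0:b, 1:e, 3:f}
ways to finish when only these pieces remain (= sum over removing one remaining piece with nothing left below it):
  1 left: {5}→1  {6}→1
  2 left: {3,5}→1  {4,6}→1  {5,6}→2
  3 left: {2,4,6}→1  {3,5,6}→3  {4,5,6}→3
  4 left: {0,2,4,6}→1  {1,2,4,6}→1  {2,4,5,6}→4  {3,4,5,6}→6
  5 left: {0,1,2,4,6}→2  {0,2,4,5,6}→5  {1,2,4,5,6}→5  {2,3,4,5,6}→10
  placing 0:b first → 15 extensions
  placing 1:e first → 15 extensions
  placing 3:f first → 12 extensions
total linear extensions = 42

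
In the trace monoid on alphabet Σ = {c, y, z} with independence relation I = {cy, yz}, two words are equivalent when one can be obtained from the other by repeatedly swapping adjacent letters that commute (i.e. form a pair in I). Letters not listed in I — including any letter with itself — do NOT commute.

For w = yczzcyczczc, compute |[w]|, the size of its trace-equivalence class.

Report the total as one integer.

55

drop 0:y onto floor
drop 1:c onto floor
drop 2:z onto {1:c}
drop 3:z onto {2:z}
drop 4:c onto {3:z}
drop 5:y onto {0:y}
drop 6:c onto {4:c}
drop 7:z onto {6:c}
drop 8:c onto {7:z}
drop 9:z onto {8:c}
drop 10:c onto {9:z}
ground layer = {0:y, 1:c}
drop-orders for the pieces not yet dropped (sum over which currently-grounded one goes next):
  1 to go: {5} 1  {10} 1
  2 to go: {0,5} 1  {5,10} 2  {9,10} 1
  3 to go: {0,5,10} 3  {5,9,10} 3  {8,9,10} 1
  4 to go: {0,5,9,10} 6  {5,8,9,10} 4  {7,8,9,10} 1
  5 to go: {0,5,8,9,10} 10  {5,7,8,9,10} 5  {6,7,8,9,10} 1
  6 to go: {0,5,7,8,9,10} 15  {4,6,7,8,9,10} 1  {5,6,7,8,9,10} 6
  7 to go: {0,5,6,7,8,9,10} 21  {3,4,6,7,8,9,10} 1  {4,5,6,7,8,9,10} 7
  8 to go: {0,4,5,6,7,8,9,10} 28  {2,3,4,6,7,8,9,10} 1  {3,4,5,6,7,8,9,10} 8
  9 to go: {0,3,4,5,6,7,8,9,10} 36  {1,2,3,4,6,7,8,9,10} 1  {2,3,4,5,6,7,8,9,10} 9
  if 0:y drops first: 10 orders
  if 1:c drops first: 45 orders
heap linearizations: 55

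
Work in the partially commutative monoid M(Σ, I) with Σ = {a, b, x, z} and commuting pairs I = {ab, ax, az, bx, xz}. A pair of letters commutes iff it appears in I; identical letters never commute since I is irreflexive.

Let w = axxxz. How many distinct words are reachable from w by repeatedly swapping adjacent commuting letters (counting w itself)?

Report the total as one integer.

20

drop 0:a onto floor
drop 1:x onto floor
drop 2:x onto {1:x}
drop 3:x onto {2:x}
drop 4:z onto floor
ground layer = {0:a, 1:x, 4:z}
drop-orders for the pieces not yet dropped (sum over which currently-grounded one goes next):
  1 to go: {0} 1  {3} 1  {4} 1
  2 to go: {0,3} 2  {0,4} 2  {2,3} 1  {3,4} 2
  3 to go: {0,2,3} 3  {0,3,4} 6  {1,2,3} 1  {2,3,4} 3
  if 0:a drops first: 4 orders
  if 1:x drops first: 12 orders
  if 4:z drops first: 4 orders
heap linearizations: 20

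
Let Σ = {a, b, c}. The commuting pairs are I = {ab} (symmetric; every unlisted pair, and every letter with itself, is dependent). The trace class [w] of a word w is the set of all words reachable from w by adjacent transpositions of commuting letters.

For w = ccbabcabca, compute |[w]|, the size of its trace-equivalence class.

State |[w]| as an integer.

piece 0:c — minimal
piece 1:c rests on {0:c}
piece 2:b rests on {1:c}
piece 3:a rests on {1:c}
piece 4:b rests on {2:b}
piece 5:c rests on {3:a, 4:b}
piece 6:a rests on {5:c}
piece 7:b rests on {5:c}
piece 8:c rests on {6:a, 7:b}
piece 9:a rests on {8:c}
minimal pieces: {0:c}
ways to finish when only these pieces remain (= sum over removing one remaining piece with nothing left below it):
  1 left: {9}→1
  2 left: {8,9}→1
  3 left: {6,8,9}→1  {7,8,9}→1
  4 left: {6,7,8,9}→2
  5 left: {5,6,7,8,9}→2
  6 left: {3,5,6,7,8,9}→2  {4,5,6,7,8,9}→2
  7 left: {2,4,5,6,7,8,9}→2  {3,4,5,6,7,8,9}→4
  8 left: {2,3,4,5,6,7,8,9}→6
  placing 0:c first → 6 extensions

6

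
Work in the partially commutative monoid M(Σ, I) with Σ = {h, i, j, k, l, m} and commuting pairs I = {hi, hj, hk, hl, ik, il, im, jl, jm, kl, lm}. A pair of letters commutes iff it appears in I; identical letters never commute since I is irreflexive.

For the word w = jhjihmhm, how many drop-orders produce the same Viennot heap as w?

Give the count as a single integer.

56

0(j) covers ∅
1(h) covers ∅
2(j) covers 0:j
3(i) covers 2:j
4(h) covers 1:h
5(m) covers 4:h
6(h) covers 5:m
7(m) covers 6:h
floor of heap: 0:j, 1:h
completions by unplaced set U, small U first (add the entries for U minus each lowest piece of U):
  |U|=1: {3}:1  {7}:1
  |U|=2: {2,3}:1  {3,7}:2  {6,7}:1
  |U|=3: {0,2,3}:1  {2,3,7}:3  {3,6,7}:3  {5,6,7}:1
  |U|=4: {0,2,3,7}:4  {2,3,6,7}:6  {3,5,6,7}:4  {4,5,6,7}:1
  |U|=5: {0,2,3,6,7}:10  {1,4,5,6,7}:1  {2,3,5,6,7}:10  {3,4,5,6,7}:5
  |U|=6: {0,2,3,5,6,7}:20  {1,3,4,5,6,7}:6  {2,3,4,5,6,7}:15
  start at 0(j): 21
  start at 1(h): 35
sum over floor = 56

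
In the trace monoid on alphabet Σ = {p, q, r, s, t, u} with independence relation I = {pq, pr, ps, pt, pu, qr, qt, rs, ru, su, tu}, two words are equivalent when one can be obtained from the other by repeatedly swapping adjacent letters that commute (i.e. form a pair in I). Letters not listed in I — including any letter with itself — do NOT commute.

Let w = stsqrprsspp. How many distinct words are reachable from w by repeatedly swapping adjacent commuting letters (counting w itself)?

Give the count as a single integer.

2475

#0=s has no predecessor
#1=t depends on [0:s]
#2=s depends on [1:t]
#3=q depends on [2:s]
#4=r depends on [1:t]
#5=p has no predecessor
#6=r depends on [4:r]
#7=s depends on [3:q]
#8=s depends on [7:s]
#9=p depends on [5:p]
#10=p depends on [9:p]
sources: [0:s, 5:p]
N(rest) = Σ N(rest − s) over sources s of rest; N(one piece) = 1:
  size 1 → [6]=1  [8]=1  [10]=1
  size 2 → [4,6]=1  [6,8]=2  [6,10]=2  [7,8]=1  [8,10]=2  [9,10]=1
  size 3 → [3,7,8]=1  [4,6,8]=3  [4,6,10]=3  [5,9,10]=1  [6,7,8]=3  [6,8,10]=6  [6,9,10]=3  [7,8,10]=3  [8,9,10]=3
  size 4 → [2,3,7,8]=1  [3,6,7,8]=4  [3,7,8,10]=4  [4,6,7,8]=6  [4,6,8,10]=12  [4,6,9,10]=6  [5,6,9,10]=4  [5,8,9,10]=4  [6,7,8,10]=12  [6,8,9,10]=12  [7,8,9,10]=6
  size 5 → [2,3,6,7,8]=5  [2,3,7,8,10]=5  [3,4,6,7,8]=10  [3,6,7,8,10]=20  [3,7,8,9,10]=10  [4,5,6,9,10]=10  [4,6,7,8,10]=30  [4,6,8,9,10]=30  [5,6,8,9,10]=20  [5,7,8,9,10]=10  [6,7,8,9,10]=30
  size 6 → [2,3,4,6,7,8]=15  [2,3,6,7,8,10]=30  [2,3,7,8,9,10]=15  [3,4,6,7,8,10]=60  [3,5,7,8,9,10]=20  [3,6,7,8,9,10]=60  [4,5,6,8,9,10]=60  [4,6,7,8,9,10]=90  [5,6,7,8,9,10]=60
  size 7 → [1,2,3,4,6,7,8]=15  [2,3,4,6,7,8,10]=105  [2,3,5,7,8,9,10]=35  [2,3,6,7,8,9,10]=105  [3,4,6,7,8,9,10]=210  [3,5,6,7,8,9,10]=140  [4,5,6,7,8,9,10]=210
  size 8 → [0,1,2,3,4,6,7,8]=15  [1,2,3,4,6,7,8,10]=120  [2,3,4,6,7,8,9,10]=420  [2,3,5,6,7,8,9,10]=280  [3,4,5,6,7,8,9,10]=560
  size 9 → [0,1,2,3,4,6,7,8,10]=135  [1,2,3,4,6,7,8,9,10]=540  [2,3,4,5,6,7,8,9,10]=1260
  first=0(s) contributes 1800
  first=5(p) contributes 675
|[w]| = 2475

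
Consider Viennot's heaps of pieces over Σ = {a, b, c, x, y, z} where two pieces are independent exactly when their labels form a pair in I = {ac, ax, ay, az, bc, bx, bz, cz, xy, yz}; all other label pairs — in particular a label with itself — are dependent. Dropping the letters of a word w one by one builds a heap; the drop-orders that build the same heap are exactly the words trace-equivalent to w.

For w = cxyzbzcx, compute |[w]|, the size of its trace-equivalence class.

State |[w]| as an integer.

drop 0:c onto floor
drop 1:x onto {0:c}
drop 2:y onto {0:c}
drop 3:z onto {1:x}
drop 4:b onto {2:y}
drop 5:z onto {3:z}
drop 6:c onto {1:x, 2:y}
drop 7:x onto {5:z, 6:c}
ground layer = {0:c}
drop-orders for the pieces not yet dropped (sum over which currently-grounded one goes next):
  1 to go: {4} 1  {7} 1
  2 to go: {4,7} 2  {5,7} 1  {6,7} 1
  3 to go: {3,5,7} 1  {4,5,7} 3  {4,6,7} 3  {5,6,7} 2
  4 to go: {2,4,6,7} 3  {3,4,5,7} 4  {3,5,6,7} 3  {4,5,6,7} 8
  5 to go: {1,3,5,6,7} 3  {2,4,5,6,7} 11  {3,4,5,6,7} 15
  6 to go: {1,3,4,5,6,7} 18  {2,3,4,5,6,7} 26
  if 0:c drops first: 44 orders

44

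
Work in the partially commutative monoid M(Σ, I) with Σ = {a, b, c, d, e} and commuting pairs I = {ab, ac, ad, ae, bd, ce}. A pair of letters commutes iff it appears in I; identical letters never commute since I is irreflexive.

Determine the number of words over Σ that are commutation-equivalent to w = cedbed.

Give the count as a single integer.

4

0(c) covers ∅
1(e) covers ∅
2(d) covers 0:c, 1:e
3(b) covers 0:c, 1:e
4(e) covers 2:d, 3:b
5(d) covers 4:e
floor of heap: 0:c, 1:e
completions by unplaced set U, small U first (add the entries for U minus each lowest piece of U):
  |U|=1: {5}:1
  |U|=2: {4,5}:1
  |U|=3: {2,4,5}:1  {3,4,5}:1
  |U|=4: {2,3,4,5}:2
  start at 0(c): 2
  start at 1(e): 2
sum over floor = 4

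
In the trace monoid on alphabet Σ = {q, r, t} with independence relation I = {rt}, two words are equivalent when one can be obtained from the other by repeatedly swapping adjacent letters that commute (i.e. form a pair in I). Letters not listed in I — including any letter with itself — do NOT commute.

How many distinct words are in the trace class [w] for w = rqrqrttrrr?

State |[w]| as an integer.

#0=r has no predecessor
#1=q depends on [0:r]
#2=r depends on [1:q]
#3=q depends on [2:r]
#4=r depends on [3:q]
#5=t depends on [3:q]
#6=t depends on [5:t]
#7=r depends on [4:r]
#8=r depends on [7:r]
#9=r depends on [8:r]
sources: [0:r]
N(rest) = Σ N(rest − s) over sources s of rest; N(one piece) = 1:
  size 1 → [6]=1  [9]=1
  size 2 → [5,6]=1  [6,9]=2  [8,9]=1
  size 3 → [5,6,9]=3  [6,8,9]=3  [7,8,9]=1
  size 4 → [4,7,8,9]=1  [5,6,8,9]=6  [6,7,8,9]=4
  size 5 → [4,6,7,8,9]=5  [5,6,7,8,9]=10
  size 6 → [4,5,6,7,8,9]=15
  size 7 → [3,4,5,6,7,8,9]=15
  size 8 → [2,3,4,5,6,7,8,9]=15
  first=0(r) contributes 15

15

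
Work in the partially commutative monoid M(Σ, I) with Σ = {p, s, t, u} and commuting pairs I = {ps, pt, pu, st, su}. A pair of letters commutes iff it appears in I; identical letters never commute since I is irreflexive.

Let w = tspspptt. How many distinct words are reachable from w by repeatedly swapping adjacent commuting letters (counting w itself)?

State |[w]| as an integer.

560

drop 0:t onto floor
drop 1:s onto floor
drop 2:p onto floor
drop 3:s onto {1:s}
drop 4:p onto {2:p}
drop 5:p onto {4:p}
drop 6:t onto {0:t}
drop 7:t onto {6:t}
ground layer = {0:t, 1:s, 2:p}
drop-orders for the pieces not yet dropped (sum over which currently-grounded one goes next):
  1 to go: {3} 1  {5} 1  {7} 1
  2 to go: {1,3} 1  {3,5} 2  {3,7} 2  {4,5} 1  {5,7} 2  {6,7} 1
  3 to go: {0,6,7} 1  {1,3,5} 3  {1,3,7} 3  {2,4,5} 1  {3,4,5} 3  {3,5,7} 6  {3,6,7} 3  {4,5,7} 3  {5,6,7} 3
  4 to go: {0,3,6,7} 4  {0,5,6,7} 4  {1,3,4,5} 6  {1,3,5,7} 12  {1,3,6,7} 6  {2,3,4,5} 4  {2,4,5,7} 4  {3,4,5,7} 12  {3,5,6,7} 12  {4,5,6,7} 6
  5 to go: {0,1,3,6,7} 10  {0,3,5,6,7} 20  {0,4,5,6,7} 10  {1,2,3,4,5} 10  {1,3,4,5,7} 30  {1,3,5,6,7} 30  {2,3,4,5,7} 20  {2,4,5,6,7} 10  {3,4,5,6,7} 30
  6 to go: {0,1,3,5,6,7} 60  {0,2,4,5,6,7} 20  {0,3,4,5,6,7} 60  {1,2,3,4,5,7} 60  {1,3,4,5,6,7} 90  {2,3,4,5,6,7} 60
  if 0:t drops first: 210 orders
  if 1:s drops first: 140 orders
  if 2:p drops first: 210 orders
heap linearizations: 560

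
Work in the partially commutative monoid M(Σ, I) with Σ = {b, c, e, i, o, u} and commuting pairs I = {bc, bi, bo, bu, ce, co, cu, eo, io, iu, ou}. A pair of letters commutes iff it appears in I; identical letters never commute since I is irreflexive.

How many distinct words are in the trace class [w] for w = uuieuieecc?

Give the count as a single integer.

0(u) covers ∅
1(u) covers 0:u
2(i) covers ∅
3(e) covers 1:u, 2:i
4(u) covers 3:e
5(i) covers 3:e
6(e) covers 4:u, 5:i
7(e) covers 6:e
8(c) covers 5:i
9(c) covers 8:c
floor of heap: 0:u, 2:i
completions by unplaced set U, small U first (add the entries for U minus each lowest piece of U):
  |U|=1: {7}:1  {9}:1
  |U|=2: {6,7}:1  {7,9}:2  {8,9}:1
  |U|=3: {4,6,7}:1  {6,7,9}:3  {7,8,9}:3
  |U|=4: {4,6,7,9}:4  {6,7,8,9}:6
  |U|=5: {4,6,7,8,9}:10  {5,6,7,8,9}:6
  |U|=6: {4,5,6,7,8,9}:16
  |U|=7: {3,4,5,6,7,8,9}:16
  |U|=8: {1,3,4,5,6,7,8,9}:16  {2,3,4,5,6,7,8,9}:16
  start at 0(u): 32
  start at 2(i): 16
sum over floor = 48

48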